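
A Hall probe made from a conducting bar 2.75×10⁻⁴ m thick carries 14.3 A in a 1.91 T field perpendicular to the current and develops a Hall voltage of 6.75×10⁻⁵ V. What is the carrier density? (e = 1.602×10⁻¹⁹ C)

n ≈ 9.18×10²⁷ m⁻³

From V_H = IB/(n e t), n = IB/(V_H e t).
n = (14.3)(1.91)/((6.75×10⁻⁵)(1.602×10⁻¹⁹)(2.75×10⁻⁴)) ≈ 9.18×10²⁷ m⁻³.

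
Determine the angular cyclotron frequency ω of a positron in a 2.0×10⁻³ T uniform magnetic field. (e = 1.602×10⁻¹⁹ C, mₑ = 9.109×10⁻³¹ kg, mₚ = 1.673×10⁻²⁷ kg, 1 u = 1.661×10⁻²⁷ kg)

ω = |q|B/m.
ω = (1.602×10⁻¹⁹)(2.0×10⁻³)/9.109×10⁻³¹ ≈ 3.5×10⁸ rad/s.

ω ≈ 3.5×10⁸ rad/s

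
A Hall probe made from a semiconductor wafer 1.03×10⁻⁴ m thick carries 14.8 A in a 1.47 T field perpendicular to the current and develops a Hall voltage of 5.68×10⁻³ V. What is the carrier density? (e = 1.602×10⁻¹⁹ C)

From V_H = IB/(n e t), n = IB/(V_H e t).
n = (14.8)(1.47)/((5.68×10⁻³)(1.602×10⁻¹⁹)(1.03×10⁻⁴)) ≈ 2.32×10²⁶ m⁻³.

n ≈ 2.32×10²⁶ m⁻³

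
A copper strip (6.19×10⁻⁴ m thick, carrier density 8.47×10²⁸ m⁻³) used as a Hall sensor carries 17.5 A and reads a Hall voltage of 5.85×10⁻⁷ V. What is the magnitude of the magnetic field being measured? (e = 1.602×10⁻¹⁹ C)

B ≈ 0.281 T

From V_H = IB/(n e t), B = V_H n e t / I.
B = (5.85×10⁻⁷)(8.47×10²⁸)(1.602×10⁻¹⁹)(6.19×10⁻⁴)/17.5 ≈ 0.281 T.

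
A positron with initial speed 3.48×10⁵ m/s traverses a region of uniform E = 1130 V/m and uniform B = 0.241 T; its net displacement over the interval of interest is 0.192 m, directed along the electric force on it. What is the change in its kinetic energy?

The magnetic force is always ⟂ v and does no work; only the electric force changes KE.
ΔKE = F_E · d = |q|E d = (1.602×10⁻¹⁹)(1130)(0.192) ≈ 3.48×10⁻¹⁷ J.

ΔKE ≈ 3.48×10⁻¹⁷ J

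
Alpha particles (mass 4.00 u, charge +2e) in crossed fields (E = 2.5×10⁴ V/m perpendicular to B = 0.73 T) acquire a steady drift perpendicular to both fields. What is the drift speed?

In crossed fields the guiding centre drifts at v_d = |E×B|/B² = E/B, independent of charge and mass.
v_d = 2.5×10⁴/0.73 = 3.4×10⁴ m/s.

v_d ≈ 3.4×10⁴ m/s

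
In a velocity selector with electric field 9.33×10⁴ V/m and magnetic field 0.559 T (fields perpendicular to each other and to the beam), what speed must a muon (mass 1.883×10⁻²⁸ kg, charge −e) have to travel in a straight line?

v = 1.67×10⁵ m/s

Zero net Lorentz force requires |qE| = |q v×B|, i.e. E = vB.
v = E/B = 9.33×10⁴/0.559 = 1.67×10⁵ m/s.
The result is independent of the particle's charge and mass.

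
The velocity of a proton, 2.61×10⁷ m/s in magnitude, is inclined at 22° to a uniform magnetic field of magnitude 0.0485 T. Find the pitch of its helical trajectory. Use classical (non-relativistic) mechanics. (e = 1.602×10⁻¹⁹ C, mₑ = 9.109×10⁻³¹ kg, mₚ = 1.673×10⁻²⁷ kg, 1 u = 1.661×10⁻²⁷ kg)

p ≈ 32.7 m

v∥ = v cosθ = 2.61×10⁷·cos22° ≈ 2.420×10⁷ m/s.
T = 2πm/(|q|B) = 2π(1.673×10⁻²⁷)/((1.602×10⁻¹⁹)(0.0485)) ≈ 1.353×10⁻⁶ s.
pitch = v∥ T = (2.420×10⁷)(1.353×10⁻⁶) ≈ 32.7 m.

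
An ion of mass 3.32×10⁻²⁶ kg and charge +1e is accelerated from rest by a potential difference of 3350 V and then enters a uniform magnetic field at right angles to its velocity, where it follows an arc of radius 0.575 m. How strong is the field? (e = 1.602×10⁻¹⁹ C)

B ≈ 0.0648 T

v = √(2|q|V/m) = √(2·1.602×10⁻¹⁹·3350/3.32×10⁻²⁶) ≈ 1.798×10⁵ m/s.
B = mv/(|q|r) = (3.32×10⁻²⁶)(1.798×10⁵)/((1.602×10⁻¹⁹)(0.575)) ≈ 0.0648 T.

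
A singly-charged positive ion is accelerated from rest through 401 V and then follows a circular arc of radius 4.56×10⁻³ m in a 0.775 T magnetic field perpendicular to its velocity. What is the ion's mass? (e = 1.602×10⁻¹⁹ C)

Combine |q|V = ½mv² and r = mv/(|q|B): eliminate v to get m = qB²r²/(2V).
m = (1.602×10⁻¹⁹)(0.775)²(4.56×10⁻³)²/(2·401) ≈ 2.49×10⁻²⁷ kg.

m ≈ 2.49×10⁻²⁷ kg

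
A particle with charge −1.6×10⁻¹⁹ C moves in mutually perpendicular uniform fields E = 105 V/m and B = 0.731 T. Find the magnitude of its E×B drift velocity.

v_d ≈ 144 m/s

The steady drift has the magnetic force balancing the electric force, so v_d = E/B.
v_d = 105/0.731 = 144 m/s.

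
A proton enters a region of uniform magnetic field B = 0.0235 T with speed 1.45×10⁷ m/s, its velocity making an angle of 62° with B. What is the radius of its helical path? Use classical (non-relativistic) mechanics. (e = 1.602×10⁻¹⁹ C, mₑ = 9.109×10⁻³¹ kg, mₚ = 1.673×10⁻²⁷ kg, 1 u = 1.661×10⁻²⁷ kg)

r ≈ 5.69 m

v⊥ = v sinθ = 1.45×10⁷·sin62° ≈ 1.280×10⁷ m/s.
r = m v⊥/(|q|B) = (1.673×10⁻²⁷)(1.280×10⁷)/((1.602×10⁻¹⁹)(0.0235)) ≈ 5.69 m.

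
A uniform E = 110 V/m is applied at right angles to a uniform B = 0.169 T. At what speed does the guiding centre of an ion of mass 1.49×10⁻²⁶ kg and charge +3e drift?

v_d ≈ 651 m/s

In crossed fields the guiding centre drifts at v_d = |E×B|/B² = E/B, independent of charge and mass.
v_d = 110/0.169 = 651 m/s.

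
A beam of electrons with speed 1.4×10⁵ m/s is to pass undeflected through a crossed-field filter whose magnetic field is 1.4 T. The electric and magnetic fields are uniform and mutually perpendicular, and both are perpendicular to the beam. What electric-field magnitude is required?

For straight-line motion qE = qvB, so E = vB.
E = 1.4×10⁵ × 1.4 = 2.0×10⁵ V/m.

E = 2.0×10⁵ V/m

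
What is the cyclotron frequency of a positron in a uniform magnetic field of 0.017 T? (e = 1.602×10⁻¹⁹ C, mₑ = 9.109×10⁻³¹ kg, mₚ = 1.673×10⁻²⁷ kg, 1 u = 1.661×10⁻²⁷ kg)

f = |q|B/(2πm).
f = (1.602×10⁻¹⁹)(0.017)/(2π·9.109×10⁻³¹) ≈ 4.8×10⁸ Hz.

f ≈ 4.8×10⁸ Hz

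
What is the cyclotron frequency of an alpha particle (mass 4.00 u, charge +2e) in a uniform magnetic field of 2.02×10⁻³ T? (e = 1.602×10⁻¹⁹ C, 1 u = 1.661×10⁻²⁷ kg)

f ≈ 1.55×10⁴ Hz

f = |q|B/(2πm).
f = (3.204×10⁻¹⁹)(2.02×10⁻³)/(2π·6.644×10⁻²⁷) ≈ 1.55×10⁴ Hz.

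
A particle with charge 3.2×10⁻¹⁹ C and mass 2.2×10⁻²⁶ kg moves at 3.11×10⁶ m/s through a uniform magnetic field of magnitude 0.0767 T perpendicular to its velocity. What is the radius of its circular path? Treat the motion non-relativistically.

r ≈ 2.79 m

The magnetic force provides the centripetal force: |q|vB = mv²/r.
r = mv/(|q|B) = (2.2×10⁻²⁶)(3.11×10⁶)/((3.2×10⁻¹⁹)(0.0767)) ≈ 2.79 m.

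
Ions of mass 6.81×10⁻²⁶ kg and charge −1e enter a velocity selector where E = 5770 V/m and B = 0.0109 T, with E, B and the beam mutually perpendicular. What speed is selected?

v = 5.29×10⁵ m/s

Zero net Lorentz force requires |qE| = |q v×B|, i.e. E = vB.
v = E/B = 5770/0.0109 = 5.29×10⁵ m/s.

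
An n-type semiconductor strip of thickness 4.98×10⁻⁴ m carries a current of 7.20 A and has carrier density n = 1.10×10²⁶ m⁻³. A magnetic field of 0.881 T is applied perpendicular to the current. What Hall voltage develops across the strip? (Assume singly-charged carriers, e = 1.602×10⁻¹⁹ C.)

V_H = IB/(n e t).
V_H = (7.20)(0.881)/((1.10×10²⁶)(1.602×10⁻¹⁹)(4.98×10⁻⁴)) ≈ 7.23×10⁻⁴ V.

V_H ≈ 7.23×10⁻⁴ V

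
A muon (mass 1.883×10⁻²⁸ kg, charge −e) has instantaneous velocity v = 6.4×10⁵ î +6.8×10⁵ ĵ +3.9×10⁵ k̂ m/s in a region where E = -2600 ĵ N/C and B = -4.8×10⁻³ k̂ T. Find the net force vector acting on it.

v×B = (-3260, 3070, 0) N/C.
E + v×B = (-3260, 472, 0) N/C.
F = q(E + v×B) = (−1.602×10⁻¹⁹ C)·(-3260, 472, 0) = (5.23×10⁻¹⁶, -7.56×10⁻¹⁷, 0) N.

F ≈ (5.23×10⁻¹⁶, -7.56×10⁻¹⁷, 0) N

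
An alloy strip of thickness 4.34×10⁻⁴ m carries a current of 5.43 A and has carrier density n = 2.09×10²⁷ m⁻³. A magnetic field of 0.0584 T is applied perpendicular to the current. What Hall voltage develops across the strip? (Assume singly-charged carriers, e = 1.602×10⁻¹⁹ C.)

V_H = IB/(n e t).
V_H = (5.43)(0.0584)/((2.09×10²⁷)(1.602×10⁻¹⁹)(4.34×10⁻⁴)) ≈ 2.18×10⁻⁶ V.

V_H ≈ 2.18×10⁻⁶ V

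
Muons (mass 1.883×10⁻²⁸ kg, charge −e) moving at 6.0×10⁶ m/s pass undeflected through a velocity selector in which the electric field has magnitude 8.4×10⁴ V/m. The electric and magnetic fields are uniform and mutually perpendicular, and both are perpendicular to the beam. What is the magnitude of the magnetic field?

Balance of forces in the selector: qE = qvB ⇒ B = E/v.
B = 8.4×10⁴/6.0×10⁶ = 0.014 T.

B = 0.014 T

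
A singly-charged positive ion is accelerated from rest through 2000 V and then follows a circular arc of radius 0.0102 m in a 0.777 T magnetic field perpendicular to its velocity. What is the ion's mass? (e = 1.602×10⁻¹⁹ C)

Combine |q|V = ½mv² and r = mv/(|q|B): eliminate v to get m = qB²r²/(2V).
m = (1.602×10⁻¹⁹)(0.777)²(0.0102)²/(2·2000) ≈ 2.52×10⁻²⁷ kg.

m ≈ 2.52×10⁻²⁷ kg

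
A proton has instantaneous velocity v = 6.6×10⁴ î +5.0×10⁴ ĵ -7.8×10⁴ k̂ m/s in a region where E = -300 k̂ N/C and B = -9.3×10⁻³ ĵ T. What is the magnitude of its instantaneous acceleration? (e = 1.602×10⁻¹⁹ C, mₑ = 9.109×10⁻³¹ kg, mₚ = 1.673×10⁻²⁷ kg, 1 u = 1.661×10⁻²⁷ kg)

|a| ≈ 1.12×10¹¹ m/s²

v×B = (-725, 0, -614) N/C.
E + v×B = (-725, 0, -914) N/C.
F = q(E + v×B) = (1.602×10⁻¹⁹ C)·(-725, 0, -914) = (-1.16×10⁻¹⁶, 0, -1.46×10⁻¹⁶) N.
|a| = |F|/m = 1.869×10⁻¹⁶/1.673×10⁻²⁷ ≈ 1.12×10¹¹ m/s².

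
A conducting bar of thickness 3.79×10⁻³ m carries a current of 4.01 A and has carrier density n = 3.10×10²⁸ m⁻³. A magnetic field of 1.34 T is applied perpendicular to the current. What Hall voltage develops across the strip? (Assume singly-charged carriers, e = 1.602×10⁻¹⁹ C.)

V_H ≈ 2.85×10⁻⁷ V

V_H = IB/(n e t).
V_H = (4.01)(1.34)/((3.10×10²⁸)(1.602×10⁻¹⁹)(3.79×10⁻³)) ≈ 2.85×10⁻⁷ V.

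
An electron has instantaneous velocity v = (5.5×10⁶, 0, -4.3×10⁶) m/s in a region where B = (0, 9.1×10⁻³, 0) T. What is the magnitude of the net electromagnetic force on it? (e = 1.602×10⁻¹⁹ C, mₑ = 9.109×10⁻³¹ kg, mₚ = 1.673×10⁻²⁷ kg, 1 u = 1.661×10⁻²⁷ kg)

v×B = (3.91×10⁴, 0, 5.00×10⁴) N/C.
F = q v×B = (−1.602×10⁻¹⁹ C)·(3.91×10⁴, 0, 5.00×10⁴) = (-6.27×10⁻¹⁵, 0, -8.02×10⁻¹⁵) N.
|F| = 1.02×10⁻¹⁴ N.

|F| ≈ 1.02×10⁻¹⁴ N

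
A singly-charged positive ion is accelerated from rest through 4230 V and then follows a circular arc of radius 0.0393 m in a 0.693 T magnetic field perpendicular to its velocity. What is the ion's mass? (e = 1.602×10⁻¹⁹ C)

Combine |q|V = ½mv² and r = mv/(|q|B): eliminate v to get m = qB²r²/(2V).
m = (1.602×10⁻¹⁹)(0.693)²(0.0393)²/(2·4230) ≈ 1.40×10⁻²⁶ kg.

m ≈ 1.40×10⁻²⁶ kg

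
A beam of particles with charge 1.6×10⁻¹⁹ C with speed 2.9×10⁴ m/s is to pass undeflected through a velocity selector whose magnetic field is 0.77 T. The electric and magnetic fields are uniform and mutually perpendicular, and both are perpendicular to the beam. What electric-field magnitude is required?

For straight-line motion qE = qvB, so E = vB.
E = 2.9×10⁴ × 0.77 = 2.2×10⁴ V/m.

E = 2.2×10⁴ V/m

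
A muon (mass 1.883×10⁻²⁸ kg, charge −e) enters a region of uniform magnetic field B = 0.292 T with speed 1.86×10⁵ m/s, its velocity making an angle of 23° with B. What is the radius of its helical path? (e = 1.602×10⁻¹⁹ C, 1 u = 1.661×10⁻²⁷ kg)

r ≈ 2.93×10⁻⁴ m

v⊥ = v sinθ = 1.86×10⁵·sin23° ≈ 7.268×10⁴ m/s.
r = m v⊥/(|q|B) = (1.883×10⁻²⁸)(7.268×10⁴)/((1.602×10⁻¹⁹)(0.292)) ≈ 2.93×10⁻⁴ m.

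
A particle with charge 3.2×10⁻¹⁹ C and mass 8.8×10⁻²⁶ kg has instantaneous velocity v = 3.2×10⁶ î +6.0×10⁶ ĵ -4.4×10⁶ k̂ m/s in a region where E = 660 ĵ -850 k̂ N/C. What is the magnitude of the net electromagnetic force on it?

|F| ≈ 3.44×10⁻¹⁶ N

Only an electric field acts, so F = qE = (3.2×10⁻¹⁹ C)·(0, 660, -850) = (0, 2.11×10⁻¹⁶, -2.72×10⁻¹⁶) N.
|F| = 3.44×10⁻¹⁶ N.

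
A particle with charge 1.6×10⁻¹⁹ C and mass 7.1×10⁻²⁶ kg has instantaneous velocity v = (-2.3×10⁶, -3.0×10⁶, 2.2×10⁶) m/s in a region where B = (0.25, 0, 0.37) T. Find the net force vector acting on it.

F ≈ (-1.78×10⁻¹³, 2.24×10⁻¹³, 1.20×10⁻¹³) N

v×B = (-1.11×10⁶, 1.40×10⁶, 7.50×10⁵) N/C.
F = q v×B = (1.6×10⁻¹⁹ C)·(-1.11×10⁶, 1.40×10⁶, 7.50×10⁵) = (-1.78×10⁻¹³, 2.24×10⁻¹³, 1.20×10⁻¹³) N.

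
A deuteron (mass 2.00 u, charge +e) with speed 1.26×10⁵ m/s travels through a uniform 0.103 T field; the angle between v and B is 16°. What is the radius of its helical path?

v⊥ = v sinθ = 1.26×10⁵·sin16° ≈ 3.473×10⁴ m/s.
r = m v⊥/(|q|B) = (3.322×10⁻²⁷)(3.473×10⁴)/((1.602×10⁻¹⁹)(0.103)) ≈ 6.99×10⁻³ m.

r ≈ 6.99×10⁻³ m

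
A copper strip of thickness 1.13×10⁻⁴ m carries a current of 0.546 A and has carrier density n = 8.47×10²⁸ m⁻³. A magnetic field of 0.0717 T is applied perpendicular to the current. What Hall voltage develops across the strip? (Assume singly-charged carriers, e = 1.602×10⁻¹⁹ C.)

V_H = IB/(n e t).
V_H = (0.546)(0.0717)/((8.47×10²⁸)(1.602×10⁻¹⁹)(1.13×10⁻⁴)) ≈ 2.55×10⁻⁸ V.

V_H ≈ 2.55×10⁻⁸ V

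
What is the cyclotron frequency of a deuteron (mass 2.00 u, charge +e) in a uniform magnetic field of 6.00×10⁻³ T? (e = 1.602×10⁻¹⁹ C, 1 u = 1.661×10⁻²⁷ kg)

f = |q|B/(2πm).
f = (1.602×10⁻¹⁹)(6.00×10⁻³)/(2π·3.322×10⁻²⁷) ≈ 4.61×10⁴ Hz.

f ≈ 4.61×10⁴ Hz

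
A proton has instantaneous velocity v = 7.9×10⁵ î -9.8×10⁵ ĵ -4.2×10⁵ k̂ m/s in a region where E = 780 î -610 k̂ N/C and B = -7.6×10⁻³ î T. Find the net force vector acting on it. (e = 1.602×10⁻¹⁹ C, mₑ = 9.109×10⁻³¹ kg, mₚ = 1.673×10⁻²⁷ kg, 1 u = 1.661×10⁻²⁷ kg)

F ≈ (1.25×10⁻¹⁶, 5.11×10⁻¹⁶, -1.29×10⁻¹⁵) N

v×B = (0, 3190, -7450) N/C.
E + v×B = (780, 3190, -8060) N/C.
F = q(E + v×B) = (1.602×10⁻¹⁹ C)·(780, 3190, -8060) = (1.25×10⁻¹⁶, 5.11×10⁻¹⁶, -1.29×10⁻¹⁵) N.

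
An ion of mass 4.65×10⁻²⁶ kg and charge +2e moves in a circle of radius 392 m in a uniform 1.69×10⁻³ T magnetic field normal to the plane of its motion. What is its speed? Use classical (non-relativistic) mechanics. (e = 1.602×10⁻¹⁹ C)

From |q|vB = mv²/r, v = |q|Br/m.
v = (3.204×10⁻¹⁹)(1.69×10⁻³)(392)/4.65×10⁻²⁶ ≈ 4.56×10⁶ m/s.

v ≈ 4.56×10⁶ m/s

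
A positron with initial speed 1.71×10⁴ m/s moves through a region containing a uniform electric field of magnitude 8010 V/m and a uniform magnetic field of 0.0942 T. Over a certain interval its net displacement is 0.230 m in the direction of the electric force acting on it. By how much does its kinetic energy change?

The magnetic force is always ⟂ v and does no work; only the electric force changes KE.
ΔKE = F_E · d = |q|E d = (1.602×10⁻¹⁹)(8010)(0.230) ≈ 2.95×10⁻¹⁶ J.

ΔKE ≈ 2.95×10⁻¹⁶ J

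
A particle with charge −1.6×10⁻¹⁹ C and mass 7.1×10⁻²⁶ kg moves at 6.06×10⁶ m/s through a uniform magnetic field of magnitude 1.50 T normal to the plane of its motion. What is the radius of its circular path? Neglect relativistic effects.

The magnetic force provides the centripetal force: |q|vB = mv²/r.
r = mv/(|q|B) = (7.1×10⁻²⁶)(6.06×10⁶)/((1.6×10⁻¹⁹)(1.50)) ≈ 1.79 m.

r ≈ 1.79 m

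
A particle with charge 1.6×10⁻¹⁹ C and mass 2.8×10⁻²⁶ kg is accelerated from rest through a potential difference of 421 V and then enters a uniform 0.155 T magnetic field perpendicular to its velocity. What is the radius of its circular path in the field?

r ≈ 0.0783 m

Acceleration: |q|V = ½mv² ⇒ v = √(2|q|V/m) = √(2·1.6×10⁻¹⁹·421/2.8×10⁻²⁶) ≈ 6.936×10⁴ m/s.
In the field: r = mv/(|q|B) = (2.8×10⁻²⁶)(6.936×10⁴)/((1.6×10⁻¹⁹)(0.155)) ≈ 0.0783 m.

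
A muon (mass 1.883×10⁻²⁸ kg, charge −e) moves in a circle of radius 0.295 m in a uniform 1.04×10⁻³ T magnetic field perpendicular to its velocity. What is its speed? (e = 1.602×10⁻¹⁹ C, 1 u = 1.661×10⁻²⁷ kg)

From |q|vB = mv²/r, v = |q|Br/m.
v = (1.602×10⁻¹⁹)(1.04×10⁻³)(0.295)/1.883×10⁻²⁸ ≈ 2.61×10⁵ m/s.

v ≈ 2.61×10⁵ m/s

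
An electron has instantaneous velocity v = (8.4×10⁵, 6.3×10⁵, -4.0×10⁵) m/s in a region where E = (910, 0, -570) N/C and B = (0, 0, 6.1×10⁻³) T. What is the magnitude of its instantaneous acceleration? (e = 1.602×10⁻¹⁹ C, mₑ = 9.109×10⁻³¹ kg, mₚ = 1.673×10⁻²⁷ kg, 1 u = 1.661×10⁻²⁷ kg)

v×B = (3840, -5120, 0) N/C.
E + v×B = (4750, -5120, -570) N/C.
F = q(E + v×B) = (−1.602×10⁻¹⁹ C)·(4750, -5120, -570) = (-7.61×10⁻¹⁶, 8.21×10⁻¹⁶, 9.13×10⁻¹⁷) N.
|a| = |F|/m = 1.123×10⁻¹⁵/9.109×10⁻³¹ ≈ 1.23×10¹⁵ m/s².

|a| ≈ 1.23×10¹⁵ m/s²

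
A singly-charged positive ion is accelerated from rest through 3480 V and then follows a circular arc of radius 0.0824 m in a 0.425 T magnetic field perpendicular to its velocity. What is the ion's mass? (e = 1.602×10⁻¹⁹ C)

m ≈ 2.82×10⁻²⁶ kg

Combine |q|V = ½mv² and r = mv/(|q|B): eliminate v to get m = qB²r²/(2V).
m = (1.602×10⁻¹⁹)(0.425)²(0.0824)²/(2·3480) ≈ 2.82×10⁻²⁶ kg.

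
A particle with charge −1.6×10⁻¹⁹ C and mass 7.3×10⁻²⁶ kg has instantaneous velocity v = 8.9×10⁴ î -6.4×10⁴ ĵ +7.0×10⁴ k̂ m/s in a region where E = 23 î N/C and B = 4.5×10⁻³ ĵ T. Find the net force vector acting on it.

F ≈ (4.67×10⁻¹⁷, 0, -6.41×10⁻¹⁷) N

v×B = (-315, 0, 400) N/C.
E + v×B = (-292, 0, 400) N/C.
F = q(E + v×B) = (−1.6×10⁻¹⁹ C)·(-292, 0, 400) = (4.67×10⁻¹⁷, 0, -6.41×10⁻¹⁷) N.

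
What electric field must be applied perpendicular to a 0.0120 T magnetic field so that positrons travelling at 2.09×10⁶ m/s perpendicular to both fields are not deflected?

E = 2.51×10⁴ V/m

For straight-line motion qE = qvB, so E = vB.
E = 2.09×10⁶ × 0.0120 = 2.51×10⁴ V/m.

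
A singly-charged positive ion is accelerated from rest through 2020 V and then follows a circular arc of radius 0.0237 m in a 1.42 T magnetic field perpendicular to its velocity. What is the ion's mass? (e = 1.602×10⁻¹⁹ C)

m ≈ 4.49×10⁻²⁶ kg

Combine |q|V = ½mv² and r = mv/(|q|B): eliminate v to get m = qB²r²/(2V).
m = (1.602×10⁻¹⁹)(1.42)²(0.0237)²/(2·2020) ≈ 4.49×10⁻²⁶ kg.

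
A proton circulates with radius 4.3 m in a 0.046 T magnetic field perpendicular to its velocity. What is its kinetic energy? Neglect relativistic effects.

KE ≈ 1.9×10⁶ eV

v = |q|Br/m, then KE = ½mv² = (qBr)²/(2m).
v = (1.602×10⁻¹⁹)(0.046)(4.3)/1.673×10⁻²⁷ ≈ 1.894×10⁷ m/s.
KE = ½(1.673×10⁻²⁷)(1.894×10⁷)² ≈ 3.0×10⁻¹³ J = 1.9×10⁶ eV.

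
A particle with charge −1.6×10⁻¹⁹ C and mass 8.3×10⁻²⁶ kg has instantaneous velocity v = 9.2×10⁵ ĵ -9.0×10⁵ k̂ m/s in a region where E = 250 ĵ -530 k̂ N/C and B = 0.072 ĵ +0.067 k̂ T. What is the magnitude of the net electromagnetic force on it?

v×B = (1.26×10⁵, 0, 0) N/C.
E + v×B = (1.26×10⁵, 250, -530) N/C.
F = q(E + v×B) = (−1.6×10⁻¹⁹ C)·(1.26×10⁵, 250, -530) = (-2.02×10⁻¹⁴, -4.00×10⁻¹⁷, 8.48×10⁻¹⁷) N.
|F| = 2.02×10⁻¹⁴ N.

|F| ≈ 2.02×10⁻¹⁴ N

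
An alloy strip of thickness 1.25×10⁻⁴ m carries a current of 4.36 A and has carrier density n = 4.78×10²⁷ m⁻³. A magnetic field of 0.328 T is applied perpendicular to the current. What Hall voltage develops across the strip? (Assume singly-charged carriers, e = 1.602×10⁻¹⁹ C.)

V_H ≈ 1.49×10⁻⁵ V

V_H = IB/(n e t).
V_H = (4.36)(0.328)/((4.78×10²⁷)(1.602×10⁻¹⁹)(1.25×10⁻⁴)) ≈ 1.49×10⁻⁵ V.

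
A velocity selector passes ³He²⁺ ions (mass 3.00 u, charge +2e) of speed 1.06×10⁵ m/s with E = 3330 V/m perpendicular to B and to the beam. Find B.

B = 0.0314 T

Balance of forces in the selector: qE = qvB ⇒ B = E/v.
B = 3330/1.06×10⁵ = 0.0314 T.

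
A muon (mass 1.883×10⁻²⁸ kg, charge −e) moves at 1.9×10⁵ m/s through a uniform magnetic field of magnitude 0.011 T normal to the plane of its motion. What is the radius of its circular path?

r ≈ 0.020 m

The magnetic force provides the centripetal force: |q|vB = mv²/r.
r = mv/(|q|B) = (1.883×10⁻²⁸)(1.9×10⁵)/((1.602×10⁻¹⁹)(0.011)) ≈ 0.020 m.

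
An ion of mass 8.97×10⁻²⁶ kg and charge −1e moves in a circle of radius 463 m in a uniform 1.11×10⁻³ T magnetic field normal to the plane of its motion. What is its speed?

From |q|vB = mv²/r, v = |q|Br/m.
v = (1.602×10⁻¹⁹)(1.11×10⁻³)(463)/8.97×10⁻²⁶ ≈ 9.18×10⁵ m/s.

v ≈ 9.18×10⁵ m/s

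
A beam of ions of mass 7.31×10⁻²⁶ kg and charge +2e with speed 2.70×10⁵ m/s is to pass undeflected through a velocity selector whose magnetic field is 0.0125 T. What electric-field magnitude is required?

E = 3380 V/m

For straight-line motion qE = qvB, so E = vB.
E = 2.70×10⁵ × 0.0125 = 3380 V/m.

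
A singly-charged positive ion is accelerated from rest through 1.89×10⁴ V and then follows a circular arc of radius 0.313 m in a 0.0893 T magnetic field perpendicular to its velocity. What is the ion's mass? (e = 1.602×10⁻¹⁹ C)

Combine |q|V = ½mv² and r = mv/(|q|B): eliminate v to get m = qB²r²/(2V).
m = (1.602×10⁻¹⁹)(0.0893)²(0.313)²/(2·1.89×10⁴) ≈ 3.31×10⁻²⁷ kg.

m ≈ 3.31×10⁻²⁷ kg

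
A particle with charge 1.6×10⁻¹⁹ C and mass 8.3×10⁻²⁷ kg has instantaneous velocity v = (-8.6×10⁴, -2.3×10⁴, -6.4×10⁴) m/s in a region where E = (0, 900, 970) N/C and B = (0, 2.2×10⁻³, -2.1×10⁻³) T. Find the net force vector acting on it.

v×B = (189, -181, -189) N/C.
E + v×B = (189, 719, 781) N/C.
F = q(E + v×B) = (1.6×10⁻¹⁹ C)·(189, 719, 781) = (3.03×10⁻¹⁷, 1.15×10⁻¹⁶, 1.25×10⁻¹⁶) N.

F ≈ (3.03×10⁻¹⁷, 1.15×10⁻¹⁶, 1.25×10⁻¹⁶) N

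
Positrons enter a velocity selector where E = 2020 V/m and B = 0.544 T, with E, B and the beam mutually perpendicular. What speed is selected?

For undeflected motion the electric and magnetic forces balance: qE = qvB.
v = E/B = 2020/0.544 = 3710 m/s.
The result is independent of the particle's charge and mass.

v = 3710 m/s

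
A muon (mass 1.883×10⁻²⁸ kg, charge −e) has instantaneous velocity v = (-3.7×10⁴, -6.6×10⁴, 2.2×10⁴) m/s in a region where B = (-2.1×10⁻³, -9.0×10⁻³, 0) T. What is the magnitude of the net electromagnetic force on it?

v×B = (198, -46.2, 194) N/C.
F = q v×B = (−1.602×10⁻¹⁹ C)·(198, -46.2, 194) = (-3.17×10⁻¹⁷, 7.40×10⁻¹⁸, -3.11×10⁻¹⁷) N.
|F| = 4.51×10⁻¹⁷ N.

|F| ≈ 4.51×10⁻¹⁷ N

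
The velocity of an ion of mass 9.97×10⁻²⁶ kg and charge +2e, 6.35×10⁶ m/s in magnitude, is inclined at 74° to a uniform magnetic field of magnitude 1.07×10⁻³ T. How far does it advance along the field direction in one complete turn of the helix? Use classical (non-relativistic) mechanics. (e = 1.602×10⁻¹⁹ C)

v∥ = v cosθ = 6.35×10⁶·cos74° ≈ 1.750×10⁶ m/s.
T = 2πm/(|q|B) = 2π(9.97×10⁻²⁶)/((3.204×10⁻¹⁹)(1.07×10⁻³)) ≈ 1.827×10⁻³ s.
pitch = v∥ T = (1.750×10⁶)(1.827×10⁻³) ≈ 3200 m.

p ≈ 3200 m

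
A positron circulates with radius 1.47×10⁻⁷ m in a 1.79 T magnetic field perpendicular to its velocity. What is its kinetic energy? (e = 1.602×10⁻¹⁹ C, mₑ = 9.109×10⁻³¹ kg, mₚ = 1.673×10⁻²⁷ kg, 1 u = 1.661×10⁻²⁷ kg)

KE ≈ 9.75×10⁻²² J

v = |q|Br/m, then KE = ½mv² = (qBr)²/(2m).
v = (1.602×10⁻¹⁹)(1.79)(1.47×10⁻⁷)/9.109×10⁻³¹ ≈ 4.628×10⁴ m/s.
KE = ½(9.109×10⁻³¹)(4.628×10⁴)² ≈ 9.75×10⁻²² J.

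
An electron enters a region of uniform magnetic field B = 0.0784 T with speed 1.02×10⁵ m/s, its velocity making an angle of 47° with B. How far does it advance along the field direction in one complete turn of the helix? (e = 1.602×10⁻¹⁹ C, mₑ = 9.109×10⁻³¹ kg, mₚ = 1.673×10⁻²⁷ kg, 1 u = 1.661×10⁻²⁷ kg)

v∥ = v cosθ = 1.02×10⁵·cos47° ≈ 6.956×10⁴ m/s.
T = 2πm/(|q|B) = 2π(9.109×10⁻³¹)/((1.602×10⁻¹⁹)(0.0784)) ≈ 4.557×10⁻¹⁰ s.
pitch = v∥ T = (6.956×10⁴)(4.557×10⁻¹⁰) ≈ 3.17×10⁻⁵ m.

p ≈ 3.17×10⁻⁵ m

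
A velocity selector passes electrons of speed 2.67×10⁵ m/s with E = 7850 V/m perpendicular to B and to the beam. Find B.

Balance of forces in the selector: qE = qvB ⇒ B = E/v.
B = 7850/2.67×10⁵ = 0.0294 T.

B = 0.0294 T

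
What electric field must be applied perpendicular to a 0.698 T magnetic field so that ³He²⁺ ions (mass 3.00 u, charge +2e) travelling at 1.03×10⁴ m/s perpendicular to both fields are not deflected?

E = 7190 V/m

For straight-line motion qE = qvB, so E = vB.
E = 1.03×10⁴ × 0.698 = 7190 V/m.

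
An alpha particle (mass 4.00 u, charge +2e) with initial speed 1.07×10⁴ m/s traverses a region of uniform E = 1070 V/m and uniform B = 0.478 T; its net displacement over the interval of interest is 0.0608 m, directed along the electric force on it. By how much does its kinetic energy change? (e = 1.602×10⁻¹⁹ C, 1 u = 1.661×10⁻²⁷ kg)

The magnetic force is always ⟂ v and does no work; only the electric force changes KE.
ΔKE = F_E · d = |q|E d = (3.204×10⁻¹⁹)(1070)(0.0608) ≈ 2.08×10⁻¹⁷ J.

ΔKE ≈ 2.08×10⁻¹⁷ J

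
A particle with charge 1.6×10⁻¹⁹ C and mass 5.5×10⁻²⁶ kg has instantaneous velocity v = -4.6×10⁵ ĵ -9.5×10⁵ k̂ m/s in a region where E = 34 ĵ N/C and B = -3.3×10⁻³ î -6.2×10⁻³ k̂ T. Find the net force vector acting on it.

v×B = (2850, 3140, -1520) N/C.
E + v×B = (2850, 3170, -1520) N/C.
F = q(E + v×B) = (1.6×10⁻¹⁹ C)·(2850, 3170, -1520) = (4.56×10⁻¹⁶, 5.07×10⁻¹⁶, -2.43×10⁻¹⁶) N.

F ≈ (4.56×10⁻¹⁶, 5.07×10⁻¹⁶, -2.43×10⁻¹⁶) N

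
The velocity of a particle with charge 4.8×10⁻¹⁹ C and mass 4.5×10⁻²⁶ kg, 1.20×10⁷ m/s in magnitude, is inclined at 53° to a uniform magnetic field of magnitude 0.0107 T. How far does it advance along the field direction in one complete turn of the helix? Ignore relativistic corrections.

v∥ = v cosθ = 1.20×10⁷·cos53° ≈ 7.222×10⁶ m/s.
T = 2πm/(|q|B) = 2π(4.5×10⁻²⁶)/((4.8×10⁻¹⁹)(0.0107)) ≈ 5.505×10⁻⁵ s.
pitch = v∥ T = (7.222×10⁶)(5.505×10⁻⁵) ≈ 398 m.

p ≈ 398 m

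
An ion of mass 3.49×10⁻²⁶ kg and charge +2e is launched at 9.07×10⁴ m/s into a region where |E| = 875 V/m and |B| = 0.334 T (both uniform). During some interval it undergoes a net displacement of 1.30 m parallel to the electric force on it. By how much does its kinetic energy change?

The magnetic force is always ⟂ v and does no work; only the electric force changes KE.
ΔKE = F_E · d = |q|E d = (3.204×10⁻¹⁹)(875)(1.30) ≈ 3.64×10⁻¹⁶ J.

ΔKE ≈ 3.64×10⁻¹⁶ J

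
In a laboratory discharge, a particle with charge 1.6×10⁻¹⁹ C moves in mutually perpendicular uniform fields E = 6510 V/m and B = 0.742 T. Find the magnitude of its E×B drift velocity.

In crossed fields the guiding centre drifts at v_d = |E×B|/B² = E/B, independent of charge and mass.
v_d = 6510/0.742 = 8770 m/s.

v_d ≈ 8770 m/s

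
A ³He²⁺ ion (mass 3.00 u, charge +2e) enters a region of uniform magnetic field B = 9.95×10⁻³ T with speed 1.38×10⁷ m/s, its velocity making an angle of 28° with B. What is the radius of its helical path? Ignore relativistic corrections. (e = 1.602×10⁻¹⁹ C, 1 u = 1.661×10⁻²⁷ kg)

v⊥ = v sinθ = 1.38×10⁷·sin28° ≈ 6.479×10⁶ m/s.
r = m v⊥/(|q|B) = (4.983×10⁻²⁷)(6.479×10⁶)/((3.204×10⁻¹⁹)(9.95×10⁻³)) ≈ 10.1 m.

r ≈ 10.1 m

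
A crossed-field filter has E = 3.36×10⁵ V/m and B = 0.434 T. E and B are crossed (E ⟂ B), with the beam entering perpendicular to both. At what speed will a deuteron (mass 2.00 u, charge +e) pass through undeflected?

v = 7.74×10⁵ m/s

Zero net Lorentz force requires |qE| = |q v×B|, i.e. E = vB.
v = E/B = 3.36×10⁵/0.434 = 7.74×10⁵ m/s.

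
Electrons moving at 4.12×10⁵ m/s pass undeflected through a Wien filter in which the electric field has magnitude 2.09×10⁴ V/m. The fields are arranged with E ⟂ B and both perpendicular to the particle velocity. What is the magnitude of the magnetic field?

Balance of forces in the selector: qE = qvB ⇒ B = E/v.
B = 2.09×10⁴/4.12×10⁵ = 0.0507 T.

B = 0.0507 T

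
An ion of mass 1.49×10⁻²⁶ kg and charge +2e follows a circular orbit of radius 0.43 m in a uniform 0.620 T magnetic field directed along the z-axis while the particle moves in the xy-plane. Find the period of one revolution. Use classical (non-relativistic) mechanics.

The cyclotron period depends only on m, q, B: T = 2πm/(|q|B).
T = 2π(1.49×10⁻²⁶)/((3.204×10⁻¹⁹)(0.620)) ≈ 4.71×10⁻⁷ s.

T ≈ 4.71×10⁻⁷ s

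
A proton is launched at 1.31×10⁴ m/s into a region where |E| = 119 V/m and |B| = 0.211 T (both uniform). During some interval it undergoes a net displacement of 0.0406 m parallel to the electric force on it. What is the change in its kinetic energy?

ΔKE ≈ 7.74×10⁻¹⁹ J

The magnetic force is always ⟂ v and does no work; only the electric force changes KE.
ΔKE = F_E · d = |q|E d = (1.602×10⁻¹⁹)(119)(0.0406) ≈ 7.74×10⁻¹⁹ J.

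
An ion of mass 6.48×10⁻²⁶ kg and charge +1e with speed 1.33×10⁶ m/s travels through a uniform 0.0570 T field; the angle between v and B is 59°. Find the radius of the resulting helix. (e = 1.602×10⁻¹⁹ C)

v⊥ = v sinθ = 1.33×10⁶·sin59° ≈ 1.140×10⁶ m/s.
r = m v⊥/(|q|B) = (6.48×10⁻²⁶)(1.140×10⁶)/((1.602×10⁻¹⁹)(0.0570)) ≈ 8.09 m.

r ≈ 8.09 m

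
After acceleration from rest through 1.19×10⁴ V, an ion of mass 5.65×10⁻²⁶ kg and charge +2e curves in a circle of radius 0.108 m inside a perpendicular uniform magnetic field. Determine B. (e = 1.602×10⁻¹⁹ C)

B ≈ 0.600 T

v = √(2|q|V/m) = √(2·3.204×10⁻¹⁹·1.19×10⁴/5.65×10⁻²⁶) ≈ 3.674×10⁵ m/s.
B = mv/(|q|r) = (5.65×10⁻²⁶)(3.674×10⁵)/((3.204×10⁻¹⁹)(0.108)) ≈ 0.600 T.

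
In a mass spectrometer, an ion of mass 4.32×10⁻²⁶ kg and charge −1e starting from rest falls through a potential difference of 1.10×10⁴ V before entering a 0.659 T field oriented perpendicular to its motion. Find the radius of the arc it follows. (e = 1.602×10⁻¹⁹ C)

r ≈ 0.117 m

Acceleration: |q|V = ½mv² ⇒ v = √(2|q|V/m) = √(2·1.602×10⁻¹⁹·1.10×10⁴/4.32×10⁻²⁶) ≈ 2.856×10⁵ m/s.
In the field: r = mv/(|q|B) = (4.32×10⁻²⁶)(2.856×10⁵)/((1.602×10⁻¹⁹)(0.659)) ≈ 0.117 m.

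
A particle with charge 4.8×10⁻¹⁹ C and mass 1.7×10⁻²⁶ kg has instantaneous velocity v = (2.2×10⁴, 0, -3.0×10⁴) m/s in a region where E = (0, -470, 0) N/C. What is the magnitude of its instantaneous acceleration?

|a| ≈ 1.33×10¹⁰ m/s²

Only an electric field acts, so F = qE = (4.8×10⁻¹⁹ C)·(0, -470, 0) = (0, -2.26×10⁻¹⁶, 0) N.
|a| = |F|/m = 2.256×10⁻¹⁶/1.7×10⁻²⁶ ≈ 1.33×10¹⁰ m/s².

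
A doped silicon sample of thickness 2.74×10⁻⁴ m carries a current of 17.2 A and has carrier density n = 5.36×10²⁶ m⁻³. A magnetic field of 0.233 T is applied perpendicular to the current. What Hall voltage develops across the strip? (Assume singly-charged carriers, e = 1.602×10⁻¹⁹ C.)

V_H ≈ 1.70×10⁻⁴ V

V_H = IB/(n e t).
V_H = (17.2)(0.233)/((5.36×10²⁶)(1.602×10⁻¹⁹)(2.74×10⁻⁴)) ≈ 1.70×10⁻⁴ V.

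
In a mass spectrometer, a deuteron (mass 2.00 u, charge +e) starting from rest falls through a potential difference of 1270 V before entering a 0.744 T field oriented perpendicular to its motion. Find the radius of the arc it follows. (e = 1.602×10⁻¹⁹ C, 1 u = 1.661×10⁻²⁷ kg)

r ≈ 9.75×10⁻³ m

Acceleration: |q|V = ½mv² ⇒ v = √(2|q|V/m) = √(2·1.602×10⁻¹⁹·1270/3.322×10⁻²⁷) ≈ 3.500×10⁵ m/s.
In the field: r = mv/(|q|B) = (3.322×10⁻²⁷)(3.500×10⁵)/((1.602×10⁻¹⁹)(0.744)) ≈ 9.75×10⁻³ m.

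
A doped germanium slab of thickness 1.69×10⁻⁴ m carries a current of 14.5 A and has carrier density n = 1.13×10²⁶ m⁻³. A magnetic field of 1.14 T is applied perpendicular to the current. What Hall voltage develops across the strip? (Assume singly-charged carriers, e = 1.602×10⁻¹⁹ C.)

V_H ≈ 5.40×10⁻³ V

V_H = IB/(n e t).
V_H = (14.5)(1.14)/((1.13×10²⁶)(1.602×10⁻¹⁹)(1.69×10⁻⁴)) ≈ 5.40×10⁻³ V.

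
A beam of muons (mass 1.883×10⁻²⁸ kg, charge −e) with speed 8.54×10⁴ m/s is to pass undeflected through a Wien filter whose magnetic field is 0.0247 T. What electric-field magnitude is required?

E = 2110 V/m

For straight-line motion qE = qvB, so E = vB.
E = 8.54×10⁴ × 0.0247 = 2110 V/m.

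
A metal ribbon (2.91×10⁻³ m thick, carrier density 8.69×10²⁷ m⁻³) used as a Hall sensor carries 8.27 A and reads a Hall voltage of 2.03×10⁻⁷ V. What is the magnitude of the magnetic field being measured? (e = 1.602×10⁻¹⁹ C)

From V_H = IB/(n e t), B = V_H n e t / I.
B = (2.03×10⁻⁷)(8.69×10²⁷)(1.602×10⁻¹⁹)(2.91×10⁻³)/8.27 ≈ 0.0994 T.

B ≈ 0.0994 T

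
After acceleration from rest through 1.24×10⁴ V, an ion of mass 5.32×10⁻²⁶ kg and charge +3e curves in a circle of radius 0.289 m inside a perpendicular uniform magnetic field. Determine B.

B ≈ 0.181 T

v = √(2|q|V/m) = √(2·4.806×10⁻¹⁹·1.24×10⁴/5.32×10⁻²⁶) ≈ 4.733×10⁵ m/s.
B = mv/(|q|r) = (5.32×10⁻²⁶)(4.733×10⁵)/((4.806×10⁻¹⁹)(0.289)) ≈ 0.181 T.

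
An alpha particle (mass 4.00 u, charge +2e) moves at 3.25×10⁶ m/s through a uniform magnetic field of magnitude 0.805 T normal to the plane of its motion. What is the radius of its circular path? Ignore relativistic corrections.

r ≈ 0.0837 m

The magnetic force provides the centripetal force: |q|vB = mv²/r.
r = mv/(|q|B) = (6.644×10⁻²⁷)(3.25×10⁶)/((3.204×10⁻¹⁹)(0.805)) ≈ 0.0837 m.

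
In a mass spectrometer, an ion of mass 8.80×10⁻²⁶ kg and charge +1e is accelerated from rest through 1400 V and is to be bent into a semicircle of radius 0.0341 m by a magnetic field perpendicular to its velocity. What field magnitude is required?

B ≈ 1.15 T

v = √(2|q|V/m) = √(2·1.602×10⁻¹⁹·1400/8.80×10⁻²⁶) ≈ 7.140×10⁴ m/s.
B = mv/(|q|r) = (8.80×10⁻²⁶)(7.140×10⁴)/((1.602×10⁻¹⁹)(0.0341)) ≈ 1.15 T.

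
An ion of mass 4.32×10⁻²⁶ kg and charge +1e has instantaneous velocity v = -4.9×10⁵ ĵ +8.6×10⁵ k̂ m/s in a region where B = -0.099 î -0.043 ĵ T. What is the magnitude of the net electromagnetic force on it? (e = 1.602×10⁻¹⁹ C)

|F| ≈ 1.68×10⁻¹⁴ N

v×B = (3.70×10⁴, -8.51×10⁴, -4.85×10⁴) N/C.
F = q v×B = (1.602×10⁻¹⁹ C)·(3.70×10⁴, -8.51×10⁴, -4.85×10⁴) = (5.92×10⁻¹⁵, -1.36×10⁻¹⁴, -7.77×10⁻¹⁵) N.
|F| = 1.68×10⁻¹⁴ N.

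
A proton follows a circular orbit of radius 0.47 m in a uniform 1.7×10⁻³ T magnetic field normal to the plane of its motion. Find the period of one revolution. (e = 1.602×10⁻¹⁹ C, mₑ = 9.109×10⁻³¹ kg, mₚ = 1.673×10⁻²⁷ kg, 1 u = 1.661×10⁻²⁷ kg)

T ≈ 3.9×10⁻⁵ s

The cyclotron period depends only on m, q, B: T = 2πm/(|q|B).
T = 2π(1.673×10⁻²⁷)/((1.602×10⁻¹⁹)(1.7×10⁻³)) ≈ 3.9×10⁻⁵ s.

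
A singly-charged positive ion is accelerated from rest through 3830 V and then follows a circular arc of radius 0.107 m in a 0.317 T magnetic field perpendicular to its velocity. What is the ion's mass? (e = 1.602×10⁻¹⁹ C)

m ≈ 2.41×10⁻²⁶ kg

Combine |q|V = ½mv² and r = mv/(|q|B): eliminate v to get m = qB²r²/(2V).
m = (1.602×10⁻¹⁹)(0.317)²(0.107)²/(2·3830) ≈ 2.41×10⁻²⁶ kg.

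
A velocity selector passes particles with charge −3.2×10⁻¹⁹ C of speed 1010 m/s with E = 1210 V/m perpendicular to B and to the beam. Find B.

B = 1.20 T

Balance of forces in the selector: qE = qvB ⇒ B = E/v.
B = 1210/1010 = 1.20 T.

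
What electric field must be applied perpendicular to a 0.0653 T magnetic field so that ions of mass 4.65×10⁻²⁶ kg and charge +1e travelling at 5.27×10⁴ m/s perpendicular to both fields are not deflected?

E = 3440 V/m

For straight-line motion qE = qvB, so E = vB.
E = 5.27×10⁴ × 0.0653 = 3440 V/m.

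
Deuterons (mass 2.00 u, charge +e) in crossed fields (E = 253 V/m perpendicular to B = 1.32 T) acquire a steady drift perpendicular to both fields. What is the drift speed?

In crossed fields the guiding centre drifts at v_d = |E×B|/B² = E/B, independent of charge and mass.
v_d = 253/1.32 = 192 m/s.

v_d ≈ 192 m/s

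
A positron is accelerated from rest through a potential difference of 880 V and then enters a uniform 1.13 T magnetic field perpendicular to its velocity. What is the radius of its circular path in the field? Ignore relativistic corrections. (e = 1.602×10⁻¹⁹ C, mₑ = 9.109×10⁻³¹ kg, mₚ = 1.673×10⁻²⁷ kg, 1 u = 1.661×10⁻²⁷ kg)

r ≈ 8.85×10⁻⁵ m

Acceleration: |q|V = ½mv² ⇒ v = √(2|q|V/m) = √(2·1.602×10⁻¹⁹·880/9.109×10⁻³¹) ≈ 1.759×10⁷ m/s.
In the field: r = mv/(|q|B) = (9.109×10⁻³¹)(1.759×10⁷)/((1.602×10⁻¹⁹)(1.13)) ≈ 8.85×10⁻⁵ m.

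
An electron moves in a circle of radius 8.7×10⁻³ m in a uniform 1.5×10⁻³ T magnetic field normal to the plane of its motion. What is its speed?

From |q|vB = mv²/r, v = |q|Br/m.
v = (1.602×10⁻¹⁹)(1.5×10⁻³)(8.7×10⁻³)/9.109×10⁻³¹ ≈ 2.3×10⁶ m/s.

v ≈ 2.3×10⁶ m/s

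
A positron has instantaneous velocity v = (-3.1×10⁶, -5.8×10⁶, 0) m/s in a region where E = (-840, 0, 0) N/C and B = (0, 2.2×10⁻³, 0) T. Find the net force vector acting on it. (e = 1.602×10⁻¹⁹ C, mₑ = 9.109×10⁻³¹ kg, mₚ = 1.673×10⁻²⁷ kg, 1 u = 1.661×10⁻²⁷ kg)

F ≈ (-1.35×10⁻¹⁶, 0, -1.09×10⁻¹⁵) N

v×B = (0, 0, -6820) N/C.
E + v×B = (-840, 0, -6820) N/C.
F = q(E + v×B) = (1.602×10⁻¹⁹ C)·(-840, 0, -6820) = (-1.35×10⁻¹⁶, 0, -1.09×10⁻¹⁵) N.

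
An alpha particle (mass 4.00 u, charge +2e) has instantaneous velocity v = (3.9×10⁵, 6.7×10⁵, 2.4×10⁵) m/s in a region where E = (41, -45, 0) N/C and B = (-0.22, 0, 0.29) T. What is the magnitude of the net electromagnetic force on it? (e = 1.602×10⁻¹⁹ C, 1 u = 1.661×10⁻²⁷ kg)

|F| ≈ 9.45×10⁻¹⁴ N

v×B = (1.94×10⁵, -1.66×10⁵, 1.47×10⁵) N/C.
E + v×B = (1.94×10⁵, -1.66×10⁵, 1.47×10⁵) N/C.
F = q(E + v×B) = (3.204×10⁻¹⁹ C)·(1.94×10⁵, -1.66×10⁵, 1.47×10⁵) = (6.23×10⁻¹⁴, -5.32×10⁻¹⁴, 4.72×10⁻¹⁴) N.
|F| = 9.45×10⁻¹⁴ N.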